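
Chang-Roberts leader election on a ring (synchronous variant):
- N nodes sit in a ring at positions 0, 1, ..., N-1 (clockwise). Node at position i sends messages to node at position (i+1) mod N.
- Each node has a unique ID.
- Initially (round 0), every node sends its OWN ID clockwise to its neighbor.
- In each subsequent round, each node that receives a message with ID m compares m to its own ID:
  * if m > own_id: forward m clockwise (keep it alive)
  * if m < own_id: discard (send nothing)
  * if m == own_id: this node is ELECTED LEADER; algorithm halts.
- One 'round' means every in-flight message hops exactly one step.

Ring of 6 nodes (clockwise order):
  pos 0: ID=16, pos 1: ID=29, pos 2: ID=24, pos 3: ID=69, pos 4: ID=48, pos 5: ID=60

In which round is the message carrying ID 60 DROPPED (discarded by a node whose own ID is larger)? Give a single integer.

Answer: 4

Derivation:
Round 1: pos1(id29) recv 16: drop; pos2(id24) recv 29: fwd; pos3(id69) recv 24: drop; pos4(id48) recv 69: fwd; pos5(id60) recv 48: drop; pos0(id16) recv 60: fwd
Round 2: pos3(id69) recv 29: drop; pos5(id60) recv 69: fwd; pos1(id29) recv 60: fwd
Round 3: pos0(id16) recv 69: fwd; pos2(id24) recv 60: fwd
Round 4: pos1(id29) recv 69: fwd; pos3(id69) recv 60: drop
Round 5: pos2(id24) recv 69: fwd
Round 6: pos3(id69) recv 69: ELECTED
Message ID 60 originates at pos 5; dropped at pos 3 in round 4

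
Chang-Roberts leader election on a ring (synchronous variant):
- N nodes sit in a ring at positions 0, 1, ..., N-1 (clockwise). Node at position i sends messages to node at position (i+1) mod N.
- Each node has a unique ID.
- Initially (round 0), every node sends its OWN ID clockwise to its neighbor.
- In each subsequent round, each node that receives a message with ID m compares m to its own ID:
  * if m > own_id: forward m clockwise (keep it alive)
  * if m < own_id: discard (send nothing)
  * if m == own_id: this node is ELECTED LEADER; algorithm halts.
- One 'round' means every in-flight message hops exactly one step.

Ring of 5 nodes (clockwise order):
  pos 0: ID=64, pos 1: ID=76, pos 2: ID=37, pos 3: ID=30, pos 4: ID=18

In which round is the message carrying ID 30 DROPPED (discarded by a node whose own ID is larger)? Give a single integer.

Round 1: pos1(id76) recv 64: drop; pos2(id37) recv 76: fwd; pos3(id30) recv 37: fwd; pos4(id18) recv 30: fwd; pos0(id64) recv 18: drop
Round 2: pos3(id30) recv 76: fwd; pos4(id18) recv 37: fwd; pos0(id64) recv 30: drop
Round 3: pos4(id18) recv 76: fwd; pos0(id64) recv 37: drop
Round 4: pos0(id64) recv 76: fwd
Round 5: pos1(id76) recv 76: ELECTED
Message ID 30 originates at pos 3; dropped at pos 0 in round 2

Answer: 2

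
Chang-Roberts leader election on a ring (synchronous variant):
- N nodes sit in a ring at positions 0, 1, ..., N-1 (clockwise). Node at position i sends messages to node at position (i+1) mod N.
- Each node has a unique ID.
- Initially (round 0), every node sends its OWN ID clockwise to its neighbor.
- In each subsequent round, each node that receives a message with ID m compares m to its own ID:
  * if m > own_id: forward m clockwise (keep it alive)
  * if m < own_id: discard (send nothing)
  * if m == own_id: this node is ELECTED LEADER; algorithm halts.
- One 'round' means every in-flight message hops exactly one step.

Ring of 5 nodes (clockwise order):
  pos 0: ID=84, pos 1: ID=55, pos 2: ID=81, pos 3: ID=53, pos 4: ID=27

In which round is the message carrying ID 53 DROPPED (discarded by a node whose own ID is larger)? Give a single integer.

Answer: 2

Derivation:
Round 1: pos1(id55) recv 84: fwd; pos2(id81) recv 55: drop; pos3(id53) recv 81: fwd; pos4(id27) recv 53: fwd; pos0(id84) recv 27: drop
Round 2: pos2(id81) recv 84: fwd; pos4(id27) recv 81: fwd; pos0(id84) recv 53: drop
Round 3: pos3(id53) recv 84: fwd; pos0(id84) recv 81: drop
Round 4: pos4(id27) recv 84: fwd
Round 5: pos0(id84) recv 84: ELECTED
Message ID 53 originates at pos 3; dropped at pos 0 in round 2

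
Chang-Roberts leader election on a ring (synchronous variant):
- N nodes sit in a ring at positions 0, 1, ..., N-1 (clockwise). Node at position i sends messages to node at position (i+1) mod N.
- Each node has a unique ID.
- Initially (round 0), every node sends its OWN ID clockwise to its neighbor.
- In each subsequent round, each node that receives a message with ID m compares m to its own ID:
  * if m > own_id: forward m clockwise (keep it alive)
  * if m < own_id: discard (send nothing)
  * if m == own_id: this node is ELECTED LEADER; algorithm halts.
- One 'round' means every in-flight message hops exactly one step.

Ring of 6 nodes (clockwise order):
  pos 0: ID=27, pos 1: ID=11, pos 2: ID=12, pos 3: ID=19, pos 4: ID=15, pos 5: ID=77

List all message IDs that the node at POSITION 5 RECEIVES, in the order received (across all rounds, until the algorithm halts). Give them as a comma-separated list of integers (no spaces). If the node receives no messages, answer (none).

Answer: 15,19,27,77

Derivation:
Round 1: pos1(id11) recv 27: fwd; pos2(id12) recv 11: drop; pos3(id19) recv 12: drop; pos4(id15) recv 19: fwd; pos5(id77) recv 15: drop; pos0(id27) recv 77: fwd
Round 2: pos2(id12) recv 27: fwd; pos5(id77) recv 19: drop; pos1(id11) recv 77: fwd
Round 3: pos3(id19) recv 27: fwd; pos2(id12) recv 77: fwd
Round 4: pos4(id15) recv 27: fwd; pos3(id19) recv 77: fwd
Round 5: pos5(id77) recv 27: drop; pos4(id15) recv 77: fwd
Round 6: pos5(id77) recv 77: ELECTED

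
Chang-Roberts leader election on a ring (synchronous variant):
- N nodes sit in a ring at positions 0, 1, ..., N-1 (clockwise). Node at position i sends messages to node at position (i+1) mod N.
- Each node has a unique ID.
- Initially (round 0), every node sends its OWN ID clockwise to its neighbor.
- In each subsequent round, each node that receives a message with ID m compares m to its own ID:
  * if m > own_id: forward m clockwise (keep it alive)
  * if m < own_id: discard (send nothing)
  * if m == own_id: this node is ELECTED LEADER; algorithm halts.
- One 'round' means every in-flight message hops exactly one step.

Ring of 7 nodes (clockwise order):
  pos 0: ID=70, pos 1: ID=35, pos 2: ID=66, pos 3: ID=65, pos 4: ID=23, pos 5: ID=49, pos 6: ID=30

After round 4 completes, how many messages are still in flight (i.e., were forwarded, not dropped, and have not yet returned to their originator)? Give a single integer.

Round 1: pos1(id35) recv 70: fwd; pos2(id66) recv 35: drop; pos3(id65) recv 66: fwd; pos4(id23) recv 65: fwd; pos5(id49) recv 23: drop; pos6(id30) recv 49: fwd; pos0(id70) recv 30: drop
Round 2: pos2(id66) recv 70: fwd; pos4(id23) recv 66: fwd; pos5(id49) recv 65: fwd; pos0(id70) recv 49: drop
Round 3: pos3(id65) recv 70: fwd; pos5(id49) recv 66: fwd; pos6(id30) recv 65: fwd
Round 4: pos4(id23) recv 70: fwd; pos6(id30) recv 66: fwd; pos0(id70) recv 65: drop
After round 4: 2 messages still in flight

Answer: 2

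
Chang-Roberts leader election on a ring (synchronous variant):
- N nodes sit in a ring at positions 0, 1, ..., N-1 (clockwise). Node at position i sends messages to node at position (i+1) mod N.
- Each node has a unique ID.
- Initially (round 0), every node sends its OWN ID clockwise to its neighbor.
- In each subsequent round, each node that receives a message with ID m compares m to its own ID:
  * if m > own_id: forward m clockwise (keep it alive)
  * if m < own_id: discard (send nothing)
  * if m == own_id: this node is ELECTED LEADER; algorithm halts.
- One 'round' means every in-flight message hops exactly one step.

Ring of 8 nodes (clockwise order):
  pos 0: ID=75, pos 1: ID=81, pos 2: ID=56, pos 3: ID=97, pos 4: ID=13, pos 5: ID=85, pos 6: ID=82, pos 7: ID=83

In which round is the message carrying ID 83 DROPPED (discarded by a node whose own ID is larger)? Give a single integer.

Answer: 4

Derivation:
Round 1: pos1(id81) recv 75: drop; pos2(id56) recv 81: fwd; pos3(id97) recv 56: drop; pos4(id13) recv 97: fwd; pos5(id85) recv 13: drop; pos6(id82) recv 85: fwd; pos7(id83) recv 82: drop; pos0(id75) recv 83: fwd
Round 2: pos3(id97) recv 81: drop; pos5(id85) recv 97: fwd; pos7(id83) recv 85: fwd; pos1(id81) recv 83: fwd
Round 3: pos6(id82) recv 97: fwd; pos0(id75) recv 85: fwd; pos2(id56) recv 83: fwd
Round 4: pos7(id83) recv 97: fwd; pos1(id81) recv 85: fwd; pos3(id97) recv 83: drop
Round 5: pos0(id75) recv 97: fwd; pos2(id56) recv 85: fwd
Round 6: pos1(id81) recv 97: fwd; pos3(id97) recv 85: drop
Round 7: pos2(id56) recv 97: fwd
Round 8: pos3(id97) recv 97: ELECTED
Message ID 83 originates at pos 7; dropped at pos 3 in round 4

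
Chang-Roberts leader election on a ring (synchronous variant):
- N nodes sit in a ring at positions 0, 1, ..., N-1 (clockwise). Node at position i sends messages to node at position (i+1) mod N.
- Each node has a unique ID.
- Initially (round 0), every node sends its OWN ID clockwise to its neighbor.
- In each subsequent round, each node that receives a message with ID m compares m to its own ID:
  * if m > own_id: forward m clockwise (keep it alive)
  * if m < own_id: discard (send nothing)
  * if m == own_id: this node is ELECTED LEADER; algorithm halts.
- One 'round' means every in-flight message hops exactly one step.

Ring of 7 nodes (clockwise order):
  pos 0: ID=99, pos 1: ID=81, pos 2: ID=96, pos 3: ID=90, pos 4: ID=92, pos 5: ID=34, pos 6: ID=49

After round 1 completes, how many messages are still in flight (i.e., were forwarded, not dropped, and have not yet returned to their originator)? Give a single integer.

Answer: 3

Derivation:
Round 1: pos1(id81) recv 99: fwd; pos2(id96) recv 81: drop; pos3(id90) recv 96: fwd; pos4(id92) recv 90: drop; pos5(id34) recv 92: fwd; pos6(id49) recv 34: drop; pos0(id99) recv 49: drop
After round 1: 3 messages still in flight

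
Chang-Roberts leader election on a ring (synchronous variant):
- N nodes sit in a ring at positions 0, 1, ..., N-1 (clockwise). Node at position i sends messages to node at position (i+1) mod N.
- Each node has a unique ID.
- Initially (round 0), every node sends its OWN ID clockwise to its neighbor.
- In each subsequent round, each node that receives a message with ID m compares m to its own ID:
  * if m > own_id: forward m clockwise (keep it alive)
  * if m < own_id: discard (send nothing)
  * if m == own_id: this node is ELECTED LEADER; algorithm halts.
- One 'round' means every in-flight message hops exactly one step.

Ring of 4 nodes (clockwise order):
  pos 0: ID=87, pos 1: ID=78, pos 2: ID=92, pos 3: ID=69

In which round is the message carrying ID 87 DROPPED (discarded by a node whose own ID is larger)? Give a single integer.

Round 1: pos1(id78) recv 87: fwd; pos2(id92) recv 78: drop; pos3(id69) recv 92: fwd; pos0(id87) recv 69: drop
Round 2: pos2(id92) recv 87: drop; pos0(id87) recv 92: fwd
Round 3: pos1(id78) recv 92: fwd
Round 4: pos2(id92) recv 92: ELECTED
Message ID 87 originates at pos 0; dropped at pos 2 in round 2

Answer: 2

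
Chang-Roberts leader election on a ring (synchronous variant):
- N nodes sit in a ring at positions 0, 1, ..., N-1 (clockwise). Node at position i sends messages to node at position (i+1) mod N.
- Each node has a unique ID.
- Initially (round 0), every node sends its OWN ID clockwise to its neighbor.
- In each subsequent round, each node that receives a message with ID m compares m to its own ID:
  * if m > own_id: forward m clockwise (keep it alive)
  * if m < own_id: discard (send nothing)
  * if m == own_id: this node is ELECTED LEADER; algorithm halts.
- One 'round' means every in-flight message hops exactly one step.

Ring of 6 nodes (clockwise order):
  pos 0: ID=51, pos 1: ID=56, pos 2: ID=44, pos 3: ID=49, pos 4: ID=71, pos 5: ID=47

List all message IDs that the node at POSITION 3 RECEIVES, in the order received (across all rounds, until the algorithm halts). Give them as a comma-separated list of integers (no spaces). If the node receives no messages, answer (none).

Answer: 44,56,71

Derivation:
Round 1: pos1(id56) recv 51: drop; pos2(id44) recv 56: fwd; pos3(id49) recv 44: drop; pos4(id71) recv 49: drop; pos5(id47) recv 71: fwd; pos0(id51) recv 47: drop
Round 2: pos3(id49) recv 56: fwd; pos0(id51) recv 71: fwd
Round 3: pos4(id71) recv 56: drop; pos1(id56) recv 71: fwd
Round 4: pos2(id44) recv 71: fwd
Round 5: pos3(id49) recv 71: fwd
Round 6: pos4(id71) recv 71: ELECTED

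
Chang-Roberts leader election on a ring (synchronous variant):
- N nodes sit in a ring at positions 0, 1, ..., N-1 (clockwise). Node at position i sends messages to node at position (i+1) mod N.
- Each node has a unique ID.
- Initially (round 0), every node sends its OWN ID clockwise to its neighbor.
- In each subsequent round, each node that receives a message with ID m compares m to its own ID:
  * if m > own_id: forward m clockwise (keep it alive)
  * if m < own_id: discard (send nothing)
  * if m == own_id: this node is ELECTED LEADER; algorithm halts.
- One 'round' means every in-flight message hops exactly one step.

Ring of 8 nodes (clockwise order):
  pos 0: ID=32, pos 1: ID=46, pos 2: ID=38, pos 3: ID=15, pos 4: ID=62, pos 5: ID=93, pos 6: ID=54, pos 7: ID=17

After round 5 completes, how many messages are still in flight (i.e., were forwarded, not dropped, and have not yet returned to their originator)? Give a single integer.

Answer: 2

Derivation:
Round 1: pos1(id46) recv 32: drop; pos2(id38) recv 46: fwd; pos3(id15) recv 38: fwd; pos4(id62) recv 15: drop; pos5(id93) recv 62: drop; pos6(id54) recv 93: fwd; pos7(id17) recv 54: fwd; pos0(id32) recv 17: drop
Round 2: pos3(id15) recv 46: fwd; pos4(id62) recv 38: drop; pos7(id17) recv 93: fwd; pos0(id32) recv 54: fwd
Round 3: pos4(id62) recv 46: drop; pos0(id32) recv 93: fwd; pos1(id46) recv 54: fwd
Round 4: pos1(id46) recv 93: fwd; pos2(id38) recv 54: fwd
Round 5: pos2(id38) recv 93: fwd; pos3(id15) recv 54: fwd
After round 5: 2 messages still in flight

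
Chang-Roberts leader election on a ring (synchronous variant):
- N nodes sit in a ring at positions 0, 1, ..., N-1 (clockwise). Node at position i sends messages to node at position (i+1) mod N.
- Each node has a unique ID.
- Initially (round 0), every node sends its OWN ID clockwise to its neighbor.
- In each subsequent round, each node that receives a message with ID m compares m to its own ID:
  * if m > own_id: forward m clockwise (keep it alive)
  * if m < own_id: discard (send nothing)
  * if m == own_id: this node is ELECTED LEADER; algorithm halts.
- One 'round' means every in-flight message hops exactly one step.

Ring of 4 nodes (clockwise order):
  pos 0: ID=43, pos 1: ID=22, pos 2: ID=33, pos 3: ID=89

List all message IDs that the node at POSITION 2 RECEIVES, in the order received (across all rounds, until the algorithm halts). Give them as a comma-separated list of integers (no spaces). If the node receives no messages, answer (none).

Answer: 22,43,89

Derivation:
Round 1: pos1(id22) recv 43: fwd; pos2(id33) recv 22: drop; pos3(id89) recv 33: drop; pos0(id43) recv 89: fwd
Round 2: pos2(id33) recv 43: fwd; pos1(id22) recv 89: fwd
Round 3: pos3(id89) recv 43: drop; pos2(id33) recv 89: fwd
Round 4: pos3(id89) recv 89: ELECTED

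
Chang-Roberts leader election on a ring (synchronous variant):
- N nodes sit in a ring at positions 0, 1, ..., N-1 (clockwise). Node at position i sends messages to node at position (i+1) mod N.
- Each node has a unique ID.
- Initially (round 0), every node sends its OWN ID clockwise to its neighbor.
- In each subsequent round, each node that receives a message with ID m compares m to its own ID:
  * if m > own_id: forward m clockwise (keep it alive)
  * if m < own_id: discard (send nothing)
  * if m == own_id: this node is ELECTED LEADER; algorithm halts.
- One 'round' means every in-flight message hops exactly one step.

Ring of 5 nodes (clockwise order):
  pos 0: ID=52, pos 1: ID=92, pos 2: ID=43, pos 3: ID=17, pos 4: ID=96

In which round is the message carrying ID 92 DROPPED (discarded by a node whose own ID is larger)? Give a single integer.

Answer: 3

Derivation:
Round 1: pos1(id92) recv 52: drop; pos2(id43) recv 92: fwd; pos3(id17) recv 43: fwd; pos4(id96) recv 17: drop; pos0(id52) recv 96: fwd
Round 2: pos3(id17) recv 92: fwd; pos4(id96) recv 43: drop; pos1(id92) recv 96: fwd
Round 3: pos4(id96) recv 92: drop; pos2(id43) recv 96: fwd
Round 4: pos3(id17) recv 96: fwd
Round 5: pos4(id96) recv 96: ELECTED
Message ID 92 originates at pos 1; dropped at pos 4 in round 3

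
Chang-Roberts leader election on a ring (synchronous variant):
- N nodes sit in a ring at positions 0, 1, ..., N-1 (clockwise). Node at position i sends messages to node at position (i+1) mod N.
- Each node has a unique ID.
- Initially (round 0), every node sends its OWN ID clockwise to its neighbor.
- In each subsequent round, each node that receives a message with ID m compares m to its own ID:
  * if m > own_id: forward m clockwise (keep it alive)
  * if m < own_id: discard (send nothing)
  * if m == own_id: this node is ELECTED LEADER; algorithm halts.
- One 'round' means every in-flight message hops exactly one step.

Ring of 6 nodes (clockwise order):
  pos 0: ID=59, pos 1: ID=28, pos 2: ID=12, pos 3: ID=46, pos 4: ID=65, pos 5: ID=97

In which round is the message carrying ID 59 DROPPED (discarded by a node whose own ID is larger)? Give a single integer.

Answer: 4

Derivation:
Round 1: pos1(id28) recv 59: fwd; pos2(id12) recv 28: fwd; pos3(id46) recv 12: drop; pos4(id65) recv 46: drop; pos5(id97) recv 65: drop; pos0(id59) recv 97: fwd
Round 2: pos2(id12) recv 59: fwd; pos3(id46) recv 28: drop; pos1(id28) recv 97: fwd
Round 3: pos3(id46) recv 59: fwd; pos2(id12) recv 97: fwd
Round 4: pos4(id65) recv 59: drop; pos3(id46) recv 97: fwd
Round 5: pos4(id65) recv 97: fwd
Round 6: pos5(id97) recv 97: ELECTED
Message ID 59 originates at pos 0; dropped at pos 4 in round 4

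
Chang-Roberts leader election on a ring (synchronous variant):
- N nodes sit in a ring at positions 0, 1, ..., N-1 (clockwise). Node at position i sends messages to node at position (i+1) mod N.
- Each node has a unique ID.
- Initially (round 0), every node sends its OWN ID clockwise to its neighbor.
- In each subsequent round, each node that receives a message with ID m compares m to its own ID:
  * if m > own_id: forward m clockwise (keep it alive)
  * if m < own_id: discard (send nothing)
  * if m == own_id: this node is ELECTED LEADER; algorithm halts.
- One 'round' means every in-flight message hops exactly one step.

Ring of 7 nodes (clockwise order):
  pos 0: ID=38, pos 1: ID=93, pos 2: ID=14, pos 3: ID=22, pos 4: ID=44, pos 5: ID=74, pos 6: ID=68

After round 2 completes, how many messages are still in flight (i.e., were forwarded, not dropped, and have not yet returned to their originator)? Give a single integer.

Answer: 2

Derivation:
Round 1: pos1(id93) recv 38: drop; pos2(id14) recv 93: fwd; pos3(id22) recv 14: drop; pos4(id44) recv 22: drop; pos5(id74) recv 44: drop; pos6(id68) recv 74: fwd; pos0(id38) recv 68: fwd
Round 2: pos3(id22) recv 93: fwd; pos0(id38) recv 74: fwd; pos1(id93) recv 68: drop
After round 2: 2 messages still in flight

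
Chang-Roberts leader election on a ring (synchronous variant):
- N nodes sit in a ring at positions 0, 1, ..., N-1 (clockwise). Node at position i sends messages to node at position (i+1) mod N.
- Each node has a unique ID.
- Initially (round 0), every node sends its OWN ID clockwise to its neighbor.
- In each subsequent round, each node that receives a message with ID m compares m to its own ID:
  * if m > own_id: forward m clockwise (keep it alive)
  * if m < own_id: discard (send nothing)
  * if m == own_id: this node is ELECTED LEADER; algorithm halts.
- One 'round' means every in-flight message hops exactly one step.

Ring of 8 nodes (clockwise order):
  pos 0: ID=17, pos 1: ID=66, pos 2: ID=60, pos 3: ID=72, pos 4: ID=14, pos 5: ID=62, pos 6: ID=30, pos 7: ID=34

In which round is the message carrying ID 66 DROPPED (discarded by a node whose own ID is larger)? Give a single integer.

Round 1: pos1(id66) recv 17: drop; pos2(id60) recv 66: fwd; pos3(id72) recv 60: drop; pos4(id14) recv 72: fwd; pos5(id62) recv 14: drop; pos6(id30) recv 62: fwd; pos7(id34) recv 30: drop; pos0(id17) recv 34: fwd
Round 2: pos3(id72) recv 66: drop; pos5(id62) recv 72: fwd; pos7(id34) recv 62: fwd; pos1(id66) recv 34: drop
Round 3: pos6(id30) recv 72: fwd; pos0(id17) recv 62: fwd
Round 4: pos7(id34) recv 72: fwd; pos1(id66) recv 62: drop
Round 5: pos0(id17) recv 72: fwd
Round 6: pos1(id66) recv 72: fwd
Round 7: pos2(id60) recv 72: fwd
Round 8: pos3(id72) recv 72: ELECTED
Message ID 66 originates at pos 1; dropped at pos 3 in round 2

Answer: 2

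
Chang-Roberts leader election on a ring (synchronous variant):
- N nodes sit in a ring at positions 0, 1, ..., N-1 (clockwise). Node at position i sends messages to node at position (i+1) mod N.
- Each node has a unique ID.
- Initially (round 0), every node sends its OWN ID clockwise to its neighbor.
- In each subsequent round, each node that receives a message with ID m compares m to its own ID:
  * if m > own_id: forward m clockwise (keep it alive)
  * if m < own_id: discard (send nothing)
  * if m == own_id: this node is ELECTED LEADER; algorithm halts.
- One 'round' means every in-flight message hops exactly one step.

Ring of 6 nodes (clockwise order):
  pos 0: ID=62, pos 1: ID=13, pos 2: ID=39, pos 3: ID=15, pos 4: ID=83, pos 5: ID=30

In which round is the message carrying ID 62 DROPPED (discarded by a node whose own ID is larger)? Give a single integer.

Round 1: pos1(id13) recv 62: fwd; pos2(id39) recv 13: drop; pos3(id15) recv 39: fwd; pos4(id83) recv 15: drop; pos5(id30) recv 83: fwd; pos0(id62) recv 30: drop
Round 2: pos2(id39) recv 62: fwd; pos4(id83) recv 39: drop; pos0(id62) recv 83: fwd
Round 3: pos3(id15) recv 62: fwd; pos1(id13) recv 83: fwd
Round 4: pos4(id83) recv 62: drop; pos2(id39) recv 83: fwd
Round 5: pos3(id15) recv 83: fwd
Round 6: pos4(id83) recv 83: ELECTED
Message ID 62 originates at pos 0; dropped at pos 4 in round 4

Answer: 4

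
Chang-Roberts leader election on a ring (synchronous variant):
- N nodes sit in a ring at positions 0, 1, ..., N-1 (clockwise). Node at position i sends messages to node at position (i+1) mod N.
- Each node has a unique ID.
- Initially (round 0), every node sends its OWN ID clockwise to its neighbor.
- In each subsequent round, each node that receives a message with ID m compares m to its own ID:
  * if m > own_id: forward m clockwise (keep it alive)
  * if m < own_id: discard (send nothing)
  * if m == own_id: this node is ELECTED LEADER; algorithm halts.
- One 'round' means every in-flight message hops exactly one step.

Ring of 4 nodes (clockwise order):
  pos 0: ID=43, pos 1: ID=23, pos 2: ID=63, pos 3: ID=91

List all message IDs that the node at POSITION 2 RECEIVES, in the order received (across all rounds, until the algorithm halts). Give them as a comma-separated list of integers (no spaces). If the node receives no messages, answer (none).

Round 1: pos1(id23) recv 43: fwd; pos2(id63) recv 23: drop; pos3(id91) recv 63: drop; pos0(id43) recv 91: fwd
Round 2: pos2(id63) recv 43: drop; pos1(id23) recv 91: fwd
Round 3: pos2(id63) recv 91: fwd
Round 4: pos3(id91) recv 91: ELECTED

Answer: 23,43,91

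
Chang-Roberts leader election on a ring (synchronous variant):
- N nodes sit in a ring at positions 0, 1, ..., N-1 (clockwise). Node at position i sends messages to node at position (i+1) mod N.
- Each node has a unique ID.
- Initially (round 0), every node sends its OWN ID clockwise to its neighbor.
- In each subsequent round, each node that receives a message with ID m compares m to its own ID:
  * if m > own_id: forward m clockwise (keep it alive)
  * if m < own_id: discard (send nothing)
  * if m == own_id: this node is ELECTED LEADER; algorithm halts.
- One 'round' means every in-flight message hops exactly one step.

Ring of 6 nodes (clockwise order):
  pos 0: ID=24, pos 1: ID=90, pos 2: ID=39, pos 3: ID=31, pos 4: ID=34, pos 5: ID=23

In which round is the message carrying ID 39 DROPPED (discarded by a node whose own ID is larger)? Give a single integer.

Round 1: pos1(id90) recv 24: drop; pos2(id39) recv 90: fwd; pos3(id31) recv 39: fwd; pos4(id34) recv 31: drop; pos5(id23) recv 34: fwd; pos0(id24) recv 23: drop
Round 2: pos3(id31) recv 90: fwd; pos4(id34) recv 39: fwd; pos0(id24) recv 34: fwd
Round 3: pos4(id34) recv 90: fwd; pos5(id23) recv 39: fwd; pos1(id90) recv 34: drop
Round 4: pos5(id23) recv 90: fwd; pos0(id24) recv 39: fwd
Round 5: pos0(id24) recv 90: fwd; pos1(id90) recv 39: drop
Round 6: pos1(id90) recv 90: ELECTED
Message ID 39 originates at pos 2; dropped at pos 1 in round 5

Answer: 5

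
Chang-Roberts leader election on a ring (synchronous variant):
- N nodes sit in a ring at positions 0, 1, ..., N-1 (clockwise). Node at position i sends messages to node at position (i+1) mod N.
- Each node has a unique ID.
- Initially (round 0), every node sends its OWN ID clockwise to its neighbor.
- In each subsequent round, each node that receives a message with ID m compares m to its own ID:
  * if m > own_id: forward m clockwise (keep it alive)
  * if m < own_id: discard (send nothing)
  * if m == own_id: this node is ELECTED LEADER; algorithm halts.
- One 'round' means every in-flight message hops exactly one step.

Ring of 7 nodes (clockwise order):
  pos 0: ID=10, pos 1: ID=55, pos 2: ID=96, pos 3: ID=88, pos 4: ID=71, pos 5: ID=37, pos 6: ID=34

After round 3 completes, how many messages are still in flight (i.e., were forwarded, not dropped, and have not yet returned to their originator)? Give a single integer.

Answer: 3

Derivation:
Round 1: pos1(id55) recv 10: drop; pos2(id96) recv 55: drop; pos3(id88) recv 96: fwd; pos4(id71) recv 88: fwd; pos5(id37) recv 71: fwd; pos6(id34) recv 37: fwd; pos0(id10) recv 34: fwd
Round 2: pos4(id71) recv 96: fwd; pos5(id37) recv 88: fwd; pos6(id34) recv 71: fwd; pos0(id10) recv 37: fwd; pos1(id55) recv 34: drop
Round 3: pos5(id37) recv 96: fwd; pos6(id34) recv 88: fwd; pos0(id10) recv 71: fwd; pos1(id55) recv 37: drop
After round 3: 3 messages still in flight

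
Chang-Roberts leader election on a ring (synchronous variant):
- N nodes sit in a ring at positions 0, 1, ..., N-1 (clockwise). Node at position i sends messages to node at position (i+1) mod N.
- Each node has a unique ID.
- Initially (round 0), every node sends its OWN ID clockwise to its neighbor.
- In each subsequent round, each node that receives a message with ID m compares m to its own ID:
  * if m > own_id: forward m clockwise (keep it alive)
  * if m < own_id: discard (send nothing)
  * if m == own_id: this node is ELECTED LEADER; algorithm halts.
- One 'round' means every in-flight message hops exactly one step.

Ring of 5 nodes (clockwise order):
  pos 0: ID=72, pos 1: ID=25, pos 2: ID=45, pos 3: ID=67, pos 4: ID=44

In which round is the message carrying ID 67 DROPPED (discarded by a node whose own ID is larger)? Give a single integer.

Round 1: pos1(id25) recv 72: fwd; pos2(id45) recv 25: drop; pos3(id67) recv 45: drop; pos4(id44) recv 67: fwd; pos0(id72) recv 44: drop
Round 2: pos2(id45) recv 72: fwd; pos0(id72) recv 67: drop
Round 3: pos3(id67) recv 72: fwd
Round 4: pos4(id44) recv 72: fwd
Round 5: pos0(id72) recv 72: ELECTED
Message ID 67 originates at pos 3; dropped at pos 0 in round 2

Answer: 2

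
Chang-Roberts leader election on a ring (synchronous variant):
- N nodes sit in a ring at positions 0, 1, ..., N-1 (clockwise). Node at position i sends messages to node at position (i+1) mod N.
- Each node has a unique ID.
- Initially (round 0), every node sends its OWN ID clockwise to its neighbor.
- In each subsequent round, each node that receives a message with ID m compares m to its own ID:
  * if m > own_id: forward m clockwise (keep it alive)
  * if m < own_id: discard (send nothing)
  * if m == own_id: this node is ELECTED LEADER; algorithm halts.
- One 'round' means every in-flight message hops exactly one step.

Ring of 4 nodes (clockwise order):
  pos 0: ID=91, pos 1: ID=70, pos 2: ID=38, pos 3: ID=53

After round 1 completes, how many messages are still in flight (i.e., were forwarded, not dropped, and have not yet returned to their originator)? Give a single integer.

Answer: 2

Derivation:
Round 1: pos1(id70) recv 91: fwd; pos2(id38) recv 70: fwd; pos3(id53) recv 38: drop; pos0(id91) recv 53: drop
After round 1: 2 messages still in flight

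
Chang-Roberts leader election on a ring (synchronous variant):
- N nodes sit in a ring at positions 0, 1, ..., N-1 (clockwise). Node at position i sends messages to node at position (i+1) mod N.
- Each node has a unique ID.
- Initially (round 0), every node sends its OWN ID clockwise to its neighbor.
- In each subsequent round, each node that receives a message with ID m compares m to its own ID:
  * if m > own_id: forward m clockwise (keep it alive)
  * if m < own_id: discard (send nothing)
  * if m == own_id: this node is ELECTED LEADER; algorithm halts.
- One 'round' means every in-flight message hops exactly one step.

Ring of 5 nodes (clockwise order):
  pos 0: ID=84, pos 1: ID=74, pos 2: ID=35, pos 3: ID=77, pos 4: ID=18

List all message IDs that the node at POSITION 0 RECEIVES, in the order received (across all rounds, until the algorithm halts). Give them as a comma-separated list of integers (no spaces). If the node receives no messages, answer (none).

Answer: 18,77,84

Derivation:
Round 1: pos1(id74) recv 84: fwd; pos2(id35) recv 74: fwd; pos3(id77) recv 35: drop; pos4(id18) recv 77: fwd; pos0(id84) recv 18: drop
Round 2: pos2(id35) recv 84: fwd; pos3(id77) recv 74: drop; pos0(id84) recv 77: drop
Round 3: pos3(id77) recv 84: fwd
Round 4: pos4(id18) recv 84: fwd
Round 5: pos0(id84) recv 84: ELECTED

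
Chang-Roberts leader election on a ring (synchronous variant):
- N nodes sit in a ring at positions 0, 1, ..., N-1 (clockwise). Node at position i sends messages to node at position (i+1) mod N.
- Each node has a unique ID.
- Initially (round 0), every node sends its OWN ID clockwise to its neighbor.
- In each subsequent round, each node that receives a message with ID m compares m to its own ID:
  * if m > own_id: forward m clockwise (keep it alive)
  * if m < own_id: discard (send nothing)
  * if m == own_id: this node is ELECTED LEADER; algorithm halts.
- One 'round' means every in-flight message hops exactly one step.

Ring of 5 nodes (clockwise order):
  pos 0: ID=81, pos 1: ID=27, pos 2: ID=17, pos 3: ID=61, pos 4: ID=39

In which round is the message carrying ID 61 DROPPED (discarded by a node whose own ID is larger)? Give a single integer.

Round 1: pos1(id27) recv 81: fwd; pos2(id17) recv 27: fwd; pos3(id61) recv 17: drop; pos4(id39) recv 61: fwd; pos0(id81) recv 39: drop
Round 2: pos2(id17) recv 81: fwd; pos3(id61) recv 27: drop; pos0(id81) recv 61: drop
Round 3: pos3(id61) recv 81: fwd
Round 4: pos4(id39) recv 81: fwd
Round 5: pos0(id81) recv 81: ELECTED
Message ID 61 originates at pos 3; dropped at pos 0 in round 2

Answer: 2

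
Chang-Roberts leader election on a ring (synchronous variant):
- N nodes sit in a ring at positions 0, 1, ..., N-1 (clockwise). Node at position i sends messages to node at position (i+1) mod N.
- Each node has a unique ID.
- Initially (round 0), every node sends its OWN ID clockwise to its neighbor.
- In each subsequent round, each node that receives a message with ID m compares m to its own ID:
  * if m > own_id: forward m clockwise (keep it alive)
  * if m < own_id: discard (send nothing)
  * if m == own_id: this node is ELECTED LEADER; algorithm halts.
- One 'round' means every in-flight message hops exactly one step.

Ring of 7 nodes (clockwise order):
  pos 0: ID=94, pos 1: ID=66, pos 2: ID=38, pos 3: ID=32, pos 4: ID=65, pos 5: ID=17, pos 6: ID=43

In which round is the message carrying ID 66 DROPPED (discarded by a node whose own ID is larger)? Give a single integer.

Round 1: pos1(id66) recv 94: fwd; pos2(id38) recv 66: fwd; pos3(id32) recv 38: fwd; pos4(id65) recv 32: drop; pos5(id17) recv 65: fwd; pos6(id43) recv 17: drop; pos0(id94) recv 43: drop
Round 2: pos2(id38) recv 94: fwd; pos3(id32) recv 66: fwd; pos4(id65) recv 38: drop; pos6(id43) recv 65: fwd
Round 3: pos3(id32) recv 94: fwd; pos4(id65) recv 66: fwd; pos0(id94) recv 65: drop
Round 4: pos4(id65) recv 94: fwd; pos5(id17) recv 66: fwd
Round 5: pos5(id17) recv 94: fwd; pos6(id43) recv 66: fwd
Round 6: pos6(id43) recv 94: fwd; pos0(id94) recv 66: drop
Round 7: pos0(id94) recv 94: ELECTED
Message ID 66 originates at pos 1; dropped at pos 0 in round 6

Answer: 6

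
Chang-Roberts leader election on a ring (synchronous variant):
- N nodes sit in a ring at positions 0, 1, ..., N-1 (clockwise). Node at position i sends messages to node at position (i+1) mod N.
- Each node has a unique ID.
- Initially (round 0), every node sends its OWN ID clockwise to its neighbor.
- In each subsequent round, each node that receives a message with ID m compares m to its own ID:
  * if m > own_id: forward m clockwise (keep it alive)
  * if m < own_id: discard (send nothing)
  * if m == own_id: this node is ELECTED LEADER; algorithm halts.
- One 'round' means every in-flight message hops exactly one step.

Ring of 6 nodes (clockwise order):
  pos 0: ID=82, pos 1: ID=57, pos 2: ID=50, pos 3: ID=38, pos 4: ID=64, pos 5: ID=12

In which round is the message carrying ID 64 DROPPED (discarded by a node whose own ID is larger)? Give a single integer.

Round 1: pos1(id57) recv 82: fwd; pos2(id50) recv 57: fwd; pos3(id38) recv 50: fwd; pos4(id64) recv 38: drop; pos5(id12) recv 64: fwd; pos0(id82) recv 12: drop
Round 2: pos2(id50) recv 82: fwd; pos3(id38) recv 57: fwd; pos4(id64) recv 50: drop; pos0(id82) recv 64: drop
Round 3: pos3(id38) recv 82: fwd; pos4(id64) recv 57: drop
Round 4: pos4(id64) recv 82: fwd
Round 5: pos5(id12) recv 82: fwd
Round 6: pos0(id82) recv 82: ELECTED
Message ID 64 originates at pos 4; dropped at pos 0 in round 2

Answer: 2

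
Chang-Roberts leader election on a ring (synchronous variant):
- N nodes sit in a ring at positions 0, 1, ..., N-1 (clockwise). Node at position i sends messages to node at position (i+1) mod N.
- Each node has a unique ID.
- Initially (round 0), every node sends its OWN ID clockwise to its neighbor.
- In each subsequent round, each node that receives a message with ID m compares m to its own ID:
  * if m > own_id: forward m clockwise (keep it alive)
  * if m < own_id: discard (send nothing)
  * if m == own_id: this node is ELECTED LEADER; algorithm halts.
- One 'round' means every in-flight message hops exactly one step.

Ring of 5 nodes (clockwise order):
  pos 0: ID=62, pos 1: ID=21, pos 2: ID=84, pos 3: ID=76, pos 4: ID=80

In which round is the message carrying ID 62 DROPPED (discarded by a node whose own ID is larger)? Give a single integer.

Round 1: pos1(id21) recv 62: fwd; pos2(id84) recv 21: drop; pos3(id76) recv 84: fwd; pos4(id80) recv 76: drop; pos0(id62) recv 80: fwd
Round 2: pos2(id84) recv 62: drop; pos4(id80) recv 84: fwd; pos1(id21) recv 80: fwd
Round 3: pos0(id62) recv 84: fwd; pos2(id84) recv 80: drop
Round 4: pos1(id21) recv 84: fwd
Round 5: pos2(id84) recv 84: ELECTED
Message ID 62 originates at pos 0; dropped at pos 2 in round 2

Answer: 2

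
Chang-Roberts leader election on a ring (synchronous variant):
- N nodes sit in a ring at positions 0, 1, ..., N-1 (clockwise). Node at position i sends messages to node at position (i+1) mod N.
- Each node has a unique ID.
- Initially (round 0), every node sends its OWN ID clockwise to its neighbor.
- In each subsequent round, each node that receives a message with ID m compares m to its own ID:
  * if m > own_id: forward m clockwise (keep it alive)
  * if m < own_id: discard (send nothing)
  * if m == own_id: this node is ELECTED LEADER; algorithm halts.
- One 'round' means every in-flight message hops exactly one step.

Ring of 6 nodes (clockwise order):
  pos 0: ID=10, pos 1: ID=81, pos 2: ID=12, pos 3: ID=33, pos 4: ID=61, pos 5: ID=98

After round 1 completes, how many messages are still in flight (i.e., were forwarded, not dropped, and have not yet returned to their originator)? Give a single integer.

Answer: 2

Derivation:
Round 1: pos1(id81) recv 10: drop; pos2(id12) recv 81: fwd; pos3(id33) recv 12: drop; pos4(id61) recv 33: drop; pos5(id98) recv 61: drop; pos0(id10) recv 98: fwd
After round 1: 2 messages still in flight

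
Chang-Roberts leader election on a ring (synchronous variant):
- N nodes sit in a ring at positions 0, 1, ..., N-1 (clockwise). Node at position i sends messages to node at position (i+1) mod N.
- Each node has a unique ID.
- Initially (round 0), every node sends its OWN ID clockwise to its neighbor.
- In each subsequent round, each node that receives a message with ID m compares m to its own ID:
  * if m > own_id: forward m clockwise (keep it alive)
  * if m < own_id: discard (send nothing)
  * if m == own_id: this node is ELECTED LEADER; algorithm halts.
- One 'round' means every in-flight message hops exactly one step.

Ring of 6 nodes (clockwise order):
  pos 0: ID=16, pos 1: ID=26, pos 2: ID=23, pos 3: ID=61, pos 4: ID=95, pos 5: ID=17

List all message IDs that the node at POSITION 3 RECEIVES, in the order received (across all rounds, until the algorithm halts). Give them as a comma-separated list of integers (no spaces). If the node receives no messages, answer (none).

Round 1: pos1(id26) recv 16: drop; pos2(id23) recv 26: fwd; pos3(id61) recv 23: drop; pos4(id95) recv 61: drop; pos5(id17) recv 95: fwd; pos0(id16) recv 17: fwd
Round 2: pos3(id61) recv 26: drop; pos0(id16) recv 95: fwd; pos1(id26) recv 17: drop
Round 3: pos1(id26) recv 95: fwd
Round 4: pos2(id23) recv 95: fwd
Round 5: pos3(id61) recv 95: fwd
Round 6: pos4(id95) recv 95: ELECTED

Answer: 23,26,95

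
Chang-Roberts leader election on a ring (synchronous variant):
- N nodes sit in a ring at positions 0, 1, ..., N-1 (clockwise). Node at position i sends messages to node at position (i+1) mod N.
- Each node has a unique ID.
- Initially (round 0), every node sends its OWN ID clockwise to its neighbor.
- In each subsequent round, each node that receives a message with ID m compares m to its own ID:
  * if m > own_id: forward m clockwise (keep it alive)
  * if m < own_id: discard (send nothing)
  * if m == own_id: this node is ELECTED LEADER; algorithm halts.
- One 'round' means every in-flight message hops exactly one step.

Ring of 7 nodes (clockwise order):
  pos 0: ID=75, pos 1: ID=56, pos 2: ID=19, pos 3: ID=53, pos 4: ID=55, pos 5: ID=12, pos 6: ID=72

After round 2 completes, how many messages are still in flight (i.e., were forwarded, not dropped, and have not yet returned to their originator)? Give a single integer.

Answer: 2

Derivation:
Round 1: pos1(id56) recv 75: fwd; pos2(id19) recv 56: fwd; pos3(id53) recv 19: drop; pos4(id55) recv 53: drop; pos5(id12) recv 55: fwd; pos6(id72) recv 12: drop; pos0(id75) recv 72: drop
Round 2: pos2(id19) recv 75: fwd; pos3(id53) recv 56: fwd; pos6(id72) recv 55: drop
After round 2: 2 messages still in flight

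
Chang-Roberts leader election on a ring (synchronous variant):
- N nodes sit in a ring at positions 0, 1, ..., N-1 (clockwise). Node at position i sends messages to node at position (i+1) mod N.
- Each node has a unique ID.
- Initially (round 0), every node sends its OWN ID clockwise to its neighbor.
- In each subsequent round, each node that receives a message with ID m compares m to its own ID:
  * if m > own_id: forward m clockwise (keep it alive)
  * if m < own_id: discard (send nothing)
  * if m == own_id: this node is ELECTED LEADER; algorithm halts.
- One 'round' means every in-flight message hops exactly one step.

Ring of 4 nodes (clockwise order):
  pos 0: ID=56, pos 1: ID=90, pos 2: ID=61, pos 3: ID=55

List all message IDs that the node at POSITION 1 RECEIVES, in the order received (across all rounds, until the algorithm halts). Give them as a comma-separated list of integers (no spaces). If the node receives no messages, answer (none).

Answer: 56,61,90

Derivation:
Round 1: pos1(id90) recv 56: drop; pos2(id61) recv 90: fwd; pos3(id55) recv 61: fwd; pos0(id56) recv 55: drop
Round 2: pos3(id55) recv 90: fwd; pos0(id56) recv 61: fwd
Round 3: pos0(id56) recv 90: fwd; pos1(id90) recv 61: drop
Round 4: pos1(id90) recv 90: ELECTED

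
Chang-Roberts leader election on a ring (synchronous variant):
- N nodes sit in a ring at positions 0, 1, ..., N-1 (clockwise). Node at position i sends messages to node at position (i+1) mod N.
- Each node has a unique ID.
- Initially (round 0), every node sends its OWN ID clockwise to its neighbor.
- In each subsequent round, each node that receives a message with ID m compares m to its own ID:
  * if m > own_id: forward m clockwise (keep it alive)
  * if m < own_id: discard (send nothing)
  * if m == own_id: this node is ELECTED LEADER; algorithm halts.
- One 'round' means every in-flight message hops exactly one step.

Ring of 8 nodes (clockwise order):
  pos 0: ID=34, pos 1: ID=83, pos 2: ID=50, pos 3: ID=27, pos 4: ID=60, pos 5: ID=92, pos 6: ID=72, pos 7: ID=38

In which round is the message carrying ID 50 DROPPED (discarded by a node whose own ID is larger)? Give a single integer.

Round 1: pos1(id83) recv 34: drop; pos2(id50) recv 83: fwd; pos3(id27) recv 50: fwd; pos4(id60) recv 27: drop; pos5(id92) recv 60: drop; pos6(id72) recv 92: fwd; pos7(id38) recv 72: fwd; pos0(id34) recv 38: fwd
Round 2: pos3(id27) recv 83: fwd; pos4(id60) recv 50: drop; pos7(id38) recv 92: fwd; pos0(id34) recv 72: fwd; pos1(id83) recv 38: drop
Round 3: pos4(id60) recv 83: fwd; pos0(id34) recv 92: fwd; pos1(id83) recv 72: drop
Round 4: pos5(id92) recv 83: drop; pos1(id83) recv 92: fwd
Round 5: pos2(id50) recv 92: fwd
Round 6: pos3(id27) recv 92: fwd
Round 7: pos4(id60) recv 92: fwd
Round 8: pos5(id92) recv 92: ELECTED
Message ID 50 originates at pos 2; dropped at pos 4 in round 2

Answer: 2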